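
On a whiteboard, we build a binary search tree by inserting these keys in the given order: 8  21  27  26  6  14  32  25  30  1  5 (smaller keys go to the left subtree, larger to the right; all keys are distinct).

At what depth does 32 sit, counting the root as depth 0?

3

8: root
21: right child of 8 (depth 1)
27: right child of 21 (depth 2)
26: left child of 27 (depth 3)
6: left child of 8 (depth 1)
14: left child of 21 (depth 2)
32: right child of 27 (depth 3)
25: left child of 26 (depth 4)
30: left child of 32 (depth 4)
1: left child of 6 (depth 2)
5: right child of 1 (depth 3)

Path to 32: 8 → 21 → 27 → 32, which is 3 edges.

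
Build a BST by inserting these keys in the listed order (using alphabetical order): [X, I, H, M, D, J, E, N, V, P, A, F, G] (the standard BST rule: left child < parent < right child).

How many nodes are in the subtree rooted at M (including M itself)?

5

Insert X: tree is empty, so X becomes the root.
Insert I: I < X → go left. Place as left child of X.
Insert H: H < X → go left; H < I → go left. Place as left child of I.
Insert M: M < X → go left; M > I → go right. Place as right child of I.
Insert D: D < X → go left; D < I → go left; D < H → go left. Place as left child of H.
Insert J: J < X → go left; J > I → go right; J < M → go left. Place as left child of M.
Insert E: E < X → go left; E < I → go left; E < H → go left; E > D → go right. Place as right child of D.
Insert N: N < X → go left; N > I → go right; N > M → go right. Place as right child of M.
Insert V: V < X → go left; V > I → go right; V > M → go right; V > N → go right. Place as right child of N.
Insert P: P < X → go left; P > I → go right; P > M → go right; P > N → go right; P < V → go left. Place as left child of V.
Insert A: A < X → go left; A < I → go left; A < H → go left; A < D → go left. Place as left child of D.
Insert F: F < X → go left; F < I → go left; F < H → go left; F > D → go right; F > E → go right. Place as right child of E.
Insert G: G < X → go left; G < I → go left; G < H → go left; G > D → go right; G > E → go right; G > F → go right. Place as right child of F.

Subtree rooted at M contains: M, J, N, V, P — 5 nodes.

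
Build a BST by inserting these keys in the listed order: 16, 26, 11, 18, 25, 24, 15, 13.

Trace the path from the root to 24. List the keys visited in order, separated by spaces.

16 26 18 25 24

Resulting structure (node: left, right):
  16: L=11, R=26
  26: L=18, R=–
  11: L=–, R=15
  18: L=–, R=25
  25: L=24, R=–
  24: L=–, R=–
  15: L=13, R=–
  13: L=–, R=–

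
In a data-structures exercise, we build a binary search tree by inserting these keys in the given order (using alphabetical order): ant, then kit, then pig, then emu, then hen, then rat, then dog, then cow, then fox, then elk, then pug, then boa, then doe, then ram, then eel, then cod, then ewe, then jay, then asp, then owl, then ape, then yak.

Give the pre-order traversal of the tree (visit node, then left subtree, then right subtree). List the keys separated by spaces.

Insert ant: tree is empty, so ant becomes the root.
Insert kit: kit > ant → go right. Place as right child of ant.
Insert pig: pig > ant → go right; pig > kit → go right. Place as right child of kit.
Insert emu: emu > ant → go right; emu < kit → go left. Place as left child of kit.
Insert hen: hen > ant → go right; hen < kit → go left; hen > emu → go right. Place as right child of emu.
Insert rat: rat > ant → go right; rat > kit → go right; rat > pig → go right. Place as right child of pig.
Insert dog: dog > ant → go right; dog < kit → go left; dog < emu → go left. Place as left child of emu.
Insert cow: cow > ant → go right; cow < kit → go left; cow < emu → go left; cow < dog → go left. Place as left child of dog.
Insert fox: fox > ant → go right; fox < kit → go left; fox > emu → go right; fox < hen → go left. Place as left child of hen.
Insert elk: elk > ant → go right; elk < kit → go left; elk < emu → go left; elk > dog → go right. Place as right child of dog.
Insert pug: pug > ant → go right; pug > kit → go right; pug > pig → go right; pug < rat → go left. Place as left child of rat.
Insert boa: boa > ant → go right; boa < kit → go left; boa < emu → go left; boa < dog → go left; boa < cow → go left. Place as left child of cow.
Insert doe: doe > ant → go right; doe < kit → go left; doe < emu → go left; doe < dog → go left; doe > cow → go right. Place as right child of cow.
Insert ram: ram > ant → go right; ram > kit → go right; ram > pig → go right; ram < rat → go left; ram > pug → go right. Place as right child of pug.
Insert eel: eel > ant → go right; eel < kit → go left; eel < emu → go left; eel > dog → go right; eel < elk → go left. Place as left child of elk.
Insert cod: cod > ant → go right; cod < kit → go left; cod < emu → go left; cod < dog → go left; cod < cow → go left; cod > boa → go right. Place as right child of boa.
Insert ewe: ewe > ant → go right; ewe < kit → go left; ewe > emu → go right; ewe < hen → go left; ewe < fox → go left. Place as left child of fox.
Insert jay: jay > ant → go right; jay < kit → go left; jay > emu → go right; jay > hen → go right. Place as right child of hen.
Insert asp: asp > ant → go right; asp < kit → go left; asp < emu → go left; asp < dog → go left; asp < cow → go left; asp < boa → go left. Place as left child of boa.
Insert owl: owl > ant → go right; owl > kit → go right; owl < pig → go left. Place as left child of pig.
Insert ape: ape > ant → go right; ape < kit → go left; ape < emu → go left; ape < dog → go left; ape < cow → go left; ape < boa → go left; ape < asp → go left. Place as left child of asp.
Insert yak: yak > ant → go right; yak > kit → go right; yak > pig → go right; yak > rat → go right. Place as right child of rat.

ant kit emu dog cow boa asp ape cod doe elk eel hen fox ewe jay pig owl rat pug ram yak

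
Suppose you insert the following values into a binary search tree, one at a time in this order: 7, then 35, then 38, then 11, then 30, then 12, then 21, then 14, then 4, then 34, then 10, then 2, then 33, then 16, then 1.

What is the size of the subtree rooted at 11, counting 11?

9

Insert 7: tree is empty, so 7 becomes the root.
Insert 35: 35 > 7 → go right. Place as right child of 7.
Insert 38: 38 > 7 → go right; 38 > 35 → go right. Place as right child of 35.
Insert 11: 11 > 7 → go right; 11 < 35 → go left. Place as left child of 35.
Insert 30: 30 > 7 → go right; 30 < 35 → go left; 30 > 11 → go right. Place as right child of 11.
Insert 12: 12 > 7 → go right; 12 < 35 → go left; 12 > 11 → go right; 12 < 30 → go left. Place as left child of 30.
Insert 21: 21 > 7 → go right; 21 < 35 → go left; 21 > 11 → go right; 21 < 30 → go left; 21 > 12 → go right. Place as right child of 12.
Insert 14: 14 > 7 → go right; 14 < 35 → go left; 14 > 11 → go right; 14 < 30 → go left; 14 > 12 → go right; 14 < 21 → go left. Place as left child of 21.
Insert 4: 4 < 7 → go left. Place as left child of 7.
Insert 34: 34 > 7 → go right; 34 < 35 → go left; 34 > 11 → go right; 34 > 30 → go right. Place as right child of 30.
Insert 10: 10 > 7 → go right; 10 < 35 → go left; 10 < 11 → go left. Place as left child of 11.
Insert 2: 2 < 7 → go left; 2 < 4 → go left. Place as left child of 4.
Insert 33: 33 > 7 → go right; 33 < 35 → go left; 33 > 11 → go right; 33 > 30 → go right; 33 < 34 → go left. Place as left child of 34.
Insert 16: 16 > 7 → go right; 16 < 35 → go left; 16 > 11 → go right; 16 < 30 → go left; 16 > 12 → go right; 16 < 21 → go left; 16 > 14 → go right. Place as right child of 14.
Insert 1: 1 < 7 → go left; 1 < 4 → go left; 1 < 2 → go left. Place as left child of 2.

Subtree rooted at 11 contains: 11, 10, 30, 12, 21, 14, 16, 34, 33 — 9 nodes.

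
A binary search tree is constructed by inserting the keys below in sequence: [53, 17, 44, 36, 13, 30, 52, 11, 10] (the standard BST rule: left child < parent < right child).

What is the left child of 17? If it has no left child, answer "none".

Resulting structure (node: left, right):
  53: L=17, R=–
  17: L=13, R=44
  44: L=36, R=52
  36: L=30, R=–
  13: L=11, R=–
  30: L=–, R=–
  52: L=–, R=–
  11: L=10, R=–
  10: L=–, R=–

13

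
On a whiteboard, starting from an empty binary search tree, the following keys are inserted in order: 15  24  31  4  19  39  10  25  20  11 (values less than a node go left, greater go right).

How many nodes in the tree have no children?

15: root
24: right child of 15 (depth 1)
31: right child of 24 (depth 2)
4: left child of 15 (depth 1)
19: left child of 24 (depth 2)
39: right child of 31 (depth 3)
10: right child of 4 (depth 2)
25: left child of 31 (depth 3)
20: right child of 19 (depth 3)
11: right child of 10 (depth 3)

Leaves: 11, 20, 25, 39 — 4 in total.

4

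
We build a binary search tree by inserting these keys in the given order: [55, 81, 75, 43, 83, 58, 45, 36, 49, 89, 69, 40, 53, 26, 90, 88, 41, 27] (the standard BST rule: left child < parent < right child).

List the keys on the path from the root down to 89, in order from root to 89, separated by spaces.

Insert 55: tree is empty, so 55 becomes the root.
Insert 81: 81 > 55 → go right. Place as right child of 55.
Insert 75: 75 > 55 → go right; 75 < 81 → go left. Place as left child of 81.
Insert 43: 43 < 55 → go left. Place as left child of 55.
Insert 83: 83 > 55 → go right; 83 > 81 → go right. Place as right child of 81.
Insert 58: 58 > 55 → go right; 58 < 81 → go left; 58 < 75 → go left. Place as left child of 75.
Insert 45: 45 < 55 → go left; 45 > 43 → go right. Place as right child of 43.
Insert 36: 36 < 55 → go left; 36 < 43 → go left. Place as left child of 43.
Insert 49: 49 < 55 → go left; 49 > 43 → go right; 49 > 45 → go right. Place as right child of 45.
Insert 89: 89 > 55 → go right; 89 > 81 → go right; 89 > 83 → go right. Place as right child of 83.
Insert 69: 69 > 55 → go right; 69 < 81 → go left; 69 < 75 → go left; 69 > 58 → go right. Place as right child of 58.
Insert 40: 40 < 55 → go left; 40 < 43 → go left; 40 > 36 → go right. Place as right child of 36.
Insert 53: 53 < 55 → go left; 53 > 43 → go right; 53 > 45 → go right; 53 > 49 → go right. Place as right child of 49.
Insert 26: 26 < 55 → go left; 26 < 43 → go left; 26 < 36 → go left. Place as left child of 36.
Insert 90: 90 > 55 → go right; 90 > 81 → go right; 90 > 83 → go right; 90 > 89 → go right. Place as right child of 89.
Insert 88: 88 > 55 → go right; 88 > 81 → go right; 88 > 83 → go right; 88 < 89 → go left. Place as left child of 89.
Insert 41: 41 < 55 → go left; 41 < 43 → go left; 41 > 36 → go right; 41 > 40 → go right. Place as right child of 40.
Insert 27: 27 < 55 → go left; 27 < 43 → go left; 27 < 36 → go left; 27 > 26 → go right. Place as right child of 26.

55 81 83 89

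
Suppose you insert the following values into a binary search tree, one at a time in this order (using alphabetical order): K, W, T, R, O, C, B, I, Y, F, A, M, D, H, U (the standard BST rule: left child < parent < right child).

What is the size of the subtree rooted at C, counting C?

7

Resulting structure (node: left, right):
  K: L=C, R=W
  W: L=T, R=Y
  T: L=R, R=U
  R: L=O, R=–
  O: L=M, R=–
  C: L=B, R=I
  B: L=A, R=–
  I: L=F, R=–
  Y: L=–, R=–
  F: L=D, R=H
  A: L=–, R=–
  M: L=–, R=–
  D: L=–, R=–
  H: L=–, R=–
  U: L=–, R=–

Subtree rooted at C contains: C, B, A, I, F, D, H — 7 nodes.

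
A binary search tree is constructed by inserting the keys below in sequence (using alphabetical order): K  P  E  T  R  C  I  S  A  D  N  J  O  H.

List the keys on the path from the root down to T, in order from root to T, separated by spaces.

Resulting structure (node: left, right):
  K: L=E, R=P
  P: L=N, R=T
  E: L=C, R=I
  T: L=R, R=–
  R: L=–, R=S
  C: L=A, R=D
  I: L=H, R=J
  S: L=–, R=–
  A: L=–, R=–
  D: L=–, R=–
  N: L=–, R=O
  J: L=–, R=–
  O: L=–, R=–
  H: L=–, R=–

K P T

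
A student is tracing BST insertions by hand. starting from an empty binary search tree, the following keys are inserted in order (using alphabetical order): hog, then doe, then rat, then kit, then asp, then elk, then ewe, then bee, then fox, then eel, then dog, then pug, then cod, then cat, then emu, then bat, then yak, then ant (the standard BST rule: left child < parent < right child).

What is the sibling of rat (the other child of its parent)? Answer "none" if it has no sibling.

doe

hog: root
doe: left child of hog (depth 1)
rat: right child of hog (depth 1)
kit: left child of rat (depth 2)
asp: left child of doe (depth 2)
elk: right child of doe (depth 2)
ewe: right child of elk (depth 3)
bee: right child of asp (depth 3)
fox: right child of ewe (depth 4)
eel: left child of elk (depth 3)
dog: left child of eel (depth 4)
pug: right child of kit (depth 3)
cod: right child of bee (depth 4)
cat: left child of cod (depth 5)
emu: left child of ewe (depth 4)
bat: left child of bee (depth 4)
yak: right child of rat (depth 2)
ant: left child of asp (depth 3)

rat's parent is hog; the other child of hog is doe.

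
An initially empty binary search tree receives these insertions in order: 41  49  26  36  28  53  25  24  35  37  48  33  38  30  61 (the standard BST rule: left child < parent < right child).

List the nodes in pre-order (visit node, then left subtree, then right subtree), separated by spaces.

41 26 25 24 36 28 35 33 30 37 38 49 48 53 61

Resulting structure (node: left, right):
  41: L=26, R=49
  49: L=48, R=53
  26: L=25, R=36
  36: L=28, R=37
  28: L=–, R=35
  53: L=–, R=61
  25: L=24, R=–
  24: L=–, R=–
  35: L=33, R=–
  37: L=–, R=38
  48: L=–, R=–
  33: L=30, R=–
  38: L=–, R=–
  30: L=–, R=–
  61: L=–, R=–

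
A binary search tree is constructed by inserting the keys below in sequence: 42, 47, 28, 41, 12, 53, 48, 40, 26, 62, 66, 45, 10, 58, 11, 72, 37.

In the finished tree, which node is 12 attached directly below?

28

42: root
47: right child of 42 (depth 1)
28: left child of 42 (depth 1)
41: right child of 28 (depth 2)
12: left child of 28 (depth 2)
53: right child of 47 (depth 2)
48: left child of 53 (depth 3)
40: left child of 41 (depth 3)
26: right child of 12 (depth 3)
62: right child of 53 (depth 3)
66: right child of 62 (depth 4)
45: left child of 47 (depth 2)
10: left child of 12 (depth 3)
58: left child of 62 (depth 4)
11: right child of 10 (depth 4)
72: right child of 66 (depth 5)
37: left child of 40 (depth 4)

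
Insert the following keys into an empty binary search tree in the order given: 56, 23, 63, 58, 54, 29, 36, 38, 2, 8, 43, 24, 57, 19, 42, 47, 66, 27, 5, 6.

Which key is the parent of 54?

23

Insert 56: tree is empty, so 56 becomes the root.
Insert 23: 23 < 56 → go left. Place as left child of 56.
Insert 63: 63 > 56 → go right. Place as right child of 56.
Insert 58: 58 > 56 → go right; 58 < 63 → go left. Place as left child of 63.
Insert 54: 54 < 56 → go left; 54 > 23 → go right. Place as right child of 23.
Insert 29: 29 < 56 → go left; 29 > 23 → go right; 29 < 54 → go left. Place as left child of 54.
Insert 36: 36 < 56 → go left; 36 > 23 → go right; 36 < 54 → go left; 36 > 29 → go right. Place as right child of 29.
Insert 38: 38 < 56 → go left; 38 > 23 → go right; 38 < 54 → go left; 38 > 29 → go right; 38 > 36 → go right. Place as right child of 36.
Insert 2: 2 < 56 → go left; 2 < 23 → go left. Place as left child of 23.
Insert 8: 8 < 56 → go left; 8 < 23 → go left; 8 > 2 → go right. Place as right child of 2.
Insert 43: 43 < 56 → go left; 43 > 23 → go right; 43 < 54 → go left; 43 > 29 → go right; 43 > 36 → go right; 43 > 38 → go right. Place as right child of 38.
Insert 24: 24 < 56 → go left; 24 > 23 → go right; 24 < 54 → go left; 24 < 29 → go left. Place as left child of 29.
Insert 57: 57 > 56 → go right; 57 < 63 → go left; 57 < 58 → go left. Place as left child of 58.
Insert 19: 19 < 56 → go left; 19 < 23 → go left; 19 > 2 → go right; 19 > 8 → go right. Place as right child of 8.
Insert 42: 42 < 56 → go left; 42 > 23 → go right; 42 < 54 → go left; 42 > 29 → go right; 42 > 36 → go right; 42 > 38 → go right; 42 < 43 → go left. Place as left child of 43.
Insert 47: 47 < 56 → go left; 47 > 23 → go right; 47 < 54 → go left; 47 > 29 → go right; 47 > 36 → go right; 47 > 38 → go right; 47 > 43 → go right. Place as right child of 43.
Insert 66: 66 > 56 → go right; 66 > 63 → go right. Place as right child of 63.
Insert 27: 27 < 56 → go left; 27 > 23 → go right; 27 < 54 → go left; 27 < 29 → go left; 27 > 24 → go right. Place as right child of 24.
Insert 5: 5 < 56 → go left; 5 < 23 → go left; 5 > 2 → go right; 5 < 8 → go left. Place as left child of 8.
Insert 6: 6 < 56 → go left; 6 < 23 → go left; 6 > 2 → go right; 6 < 8 → go left; 6 > 5 → go right. Place as right child of 5.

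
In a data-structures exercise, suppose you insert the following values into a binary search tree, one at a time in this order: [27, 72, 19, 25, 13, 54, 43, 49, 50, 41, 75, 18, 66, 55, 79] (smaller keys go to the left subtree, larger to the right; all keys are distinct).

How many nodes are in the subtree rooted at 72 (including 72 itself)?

10

Resulting structure (node: left, right):
  27: L=19, R=72
  72: L=54, R=75
  19: L=13, R=25
  25: L=–, R=–
  13: L=–, R=18
  54: L=43, R=66
  43: L=41, R=49
  49: L=–, R=50
  50: L=–, R=–
  41: L=–, R=–
  75: L=–, R=79
  18: L=–, R=–
  66: L=55, R=–
  55: L=–, R=–
  79: L=–, R=–

Subtree rooted at 72 contains: 72, 54, 43, 41, 49, 50, 66, 55, 75, 79 — 10 nodes.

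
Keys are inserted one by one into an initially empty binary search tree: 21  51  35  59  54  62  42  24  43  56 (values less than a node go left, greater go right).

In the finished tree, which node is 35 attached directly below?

21: root
51: right child of 21 (depth 1)
35: left child of 51 (depth 2)
59: right child of 51 (depth 2)
54: left child of 59 (depth 3)
62: right child of 59 (depth 3)
42: right child of 35 (depth 3)
24: left child of 35 (depth 3)
43: right child of 42 (depth 4)
56: right child of 54 (depth 4)

51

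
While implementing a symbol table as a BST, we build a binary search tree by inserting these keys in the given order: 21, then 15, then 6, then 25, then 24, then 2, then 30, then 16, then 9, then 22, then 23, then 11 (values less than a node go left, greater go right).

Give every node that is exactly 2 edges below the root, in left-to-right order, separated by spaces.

6 16 24 30

Resulting structure (node: left, right):
  21: L=15, R=25
  15: L=6, R=16
  6: L=2, R=9
  25: L=24, R=30
  24: L=22, R=–
  2: L=–, R=–
  30: L=–, R=–
  16: L=–, R=–
  9: L=–, R=11
  22: L=–, R=23
  23: L=–, R=–
  11: L=–, R=–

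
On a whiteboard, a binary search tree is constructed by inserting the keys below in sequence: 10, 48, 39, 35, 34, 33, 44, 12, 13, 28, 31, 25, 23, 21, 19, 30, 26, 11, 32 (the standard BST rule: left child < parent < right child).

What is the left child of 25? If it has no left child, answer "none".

Resulting structure (node: left, right):
  10: L=–, R=48
  48: L=39, R=–
  39: L=35, R=44
  35: L=34, R=–
  34: L=33, R=–
  33: L=12, R=–
  44: L=–, R=–
  12: L=11, R=13
  13: L=–, R=28
  28: L=25, R=31
  31: L=30, R=32
  25: L=23, R=26
  23: L=21, R=–
  21: L=19, R=–
  19: L=–, R=–
  30: L=–, R=–
  26: L=–, R=–
  11: L=–, R=–
  32: L=–, R=–

23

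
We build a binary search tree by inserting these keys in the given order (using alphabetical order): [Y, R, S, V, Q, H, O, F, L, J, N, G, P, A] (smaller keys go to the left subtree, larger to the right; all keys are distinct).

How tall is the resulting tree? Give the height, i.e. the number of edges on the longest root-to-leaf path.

Resulting structure (node: left, right):
  Y: L=R, R=–
  R: L=Q, R=S
  S: L=–, R=V
  V: L=–, R=–
  Q: L=H, R=–
  H: L=F, R=O
  O: L=L, R=P
  F: L=A, R=G
  L: L=J, R=N
  J: L=–, R=–
  N: L=–, R=–
  G: L=–, R=–
  P: L=–, R=–
  A: L=–, R=–

The deepest node is J at depth 6.

6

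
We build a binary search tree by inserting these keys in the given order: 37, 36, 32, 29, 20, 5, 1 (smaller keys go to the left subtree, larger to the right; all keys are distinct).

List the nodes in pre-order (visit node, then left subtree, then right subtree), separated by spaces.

37 36 32 29 20 5 1

Insert 37: tree is empty, so 37 becomes the root.
Insert 36: 36 < 37 → go left. Place as left child of 37.
Insert 32: 32 < 37 → go left; 32 < 36 → go left. Place as left child of 36.
Insert 29: 29 < 37 → go left; 29 < 36 → go left; 29 < 32 → go left. Place as left child of 32.
Insert 20: 20 < 37 → go left; 20 < 36 → go left; 20 < 32 → go left; 20 < 29 → go left. Place as left child of 29.
Insert 5: 5 < 37 → go left; 5 < 36 → go left; 5 < 32 → go left; 5 < 29 → go left; 5 < 20 → go left. Place as left child of 20.
Insert 1: 1 < 37 → go left; 1 < 36 → go left; 1 < 32 → go left; 1 < 29 → go left; 1 < 20 → go left; 1 < 5 → go left. Place as left child of 5.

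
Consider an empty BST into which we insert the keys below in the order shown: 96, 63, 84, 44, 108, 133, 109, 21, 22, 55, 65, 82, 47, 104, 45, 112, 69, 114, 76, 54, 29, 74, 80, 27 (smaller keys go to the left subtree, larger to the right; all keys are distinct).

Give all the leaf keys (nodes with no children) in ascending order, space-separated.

Resulting structure (node: left, right):
  96: L=63, R=108
  63: L=44, R=84
  84: L=65, R=–
  44: L=21, R=55
  108: L=104, R=133
  133: L=109, R=–
  109: L=–, R=112
  21: L=–, R=22
  22: L=–, R=29
  55: L=47, R=–
  65: L=–, R=82
  82: L=69, R=–
  47: L=45, R=54
  104: L=–, R=–
  45: L=–, R=–
  112: L=–, R=114
  69: L=–, R=76
  114: L=–, R=–
  76: L=74, R=80
  54: L=–, R=–
  29: L=27, R=–
  74: L=–, R=–
  80: L=–, R=–
  27: L=–, R=–

27 45 54 74 80 104 114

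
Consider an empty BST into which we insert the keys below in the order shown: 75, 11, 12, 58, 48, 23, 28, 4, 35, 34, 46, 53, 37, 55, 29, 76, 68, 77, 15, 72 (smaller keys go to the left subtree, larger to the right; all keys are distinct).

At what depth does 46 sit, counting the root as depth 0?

75: root
11: left child of 75 (depth 1)
12: right child of 11 (depth 2)
58: right child of 12 (depth 3)
48: left child of 58 (depth 4)
23: left child of 48 (depth 5)
28: right child of 23 (depth 6)
4: left child of 11 (depth 2)
35: right child of 28 (depth 7)
34: left child of 35 (depth 8)
46: right child of 35 (depth 8)
53: right child of 48 (depth 5)
37: left child of 46 (depth 9)
55: right child of 53 (depth 6)
29: left child of 34 (depth 9)
76: right child of 75 (depth 1)
68: right child of 58 (depth 4)
77: right child of 76 (depth 2)
15: left child of 23 (depth 6)
72: right child of 68 (depth 5)

Path to 46: 75 → 11 → 12 → 58 → 48 → 23 → 28 → 35 → 46, which is 8 edges.

8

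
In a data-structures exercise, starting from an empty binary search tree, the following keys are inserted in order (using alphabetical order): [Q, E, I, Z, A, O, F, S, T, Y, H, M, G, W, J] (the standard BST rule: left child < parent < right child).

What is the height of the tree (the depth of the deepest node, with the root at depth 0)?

5

Insert Q: tree is empty, so Q becomes the root.
Insert E: E < Q → go left. Place as left child of Q.
Insert I: I < Q → go left; I > E → go right. Place as right child of E.
Insert Z: Z > Q → go right. Place as right child of Q.
Insert A: A < Q → go left; A < E → go left. Place as left child of E.
Insert O: O < Q → go left; O > E → go right; O > I → go right. Place as right child of I.
Insert F: F < Q → go left; F > E → go right; F < I → go left. Place as left child of I.
Insert S: S > Q → go right; S < Z → go left. Place as left child of Z.
Insert T: T > Q → go right; T < Z → go left; T > S → go right. Place as right child of S.
Insert Y: Y > Q → go right; Y < Z → go left; Y > S → go right; Y > T → go right. Place as right child of T.
Insert H: H < Q → go left; H > E → go right; H < I → go left; H > F → go right. Place as right child of F.
Insert M: M < Q → go left; M > E → go right; M > I → go right; M < O → go left. Place as left child of O.
Insert G: G < Q → go left; G > E → go right; G < I → go left; G > F → go right; G < H → go left. Place as left child of H.
Insert W: W > Q → go right; W < Z → go left; W > S → go right; W > T → go right; W < Y → go left. Place as left child of Y.
Insert J: J < Q → go left; J > E → go right; J > I → go right; J < O → go left; J < M → go left. Place as left child of M.

The deepest node is G at depth 5.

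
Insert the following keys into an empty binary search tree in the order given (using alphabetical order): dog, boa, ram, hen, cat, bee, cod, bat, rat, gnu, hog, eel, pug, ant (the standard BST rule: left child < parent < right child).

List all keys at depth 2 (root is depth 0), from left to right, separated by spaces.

Insert dog: tree is empty, so dog becomes the root.
Insert boa: boa < dog → go left. Place as left child of dog.
Insert ram: ram > dog → go right. Place as right child of dog.
Insert hen: hen > dog → go right; hen < ram → go left. Place as left child of ram.
Insert cat: cat < dog → go left; cat > boa → go right. Place as right child of boa.
Insert bee: bee < dog → go left; bee < boa → go left. Place as left child of boa.
Insert cod: cod < dog → go left; cod > boa → go right; cod > cat → go right. Place as right child of cat.
Insert bat: bat < dog → go left; bat < boa → go left; bat < bee → go left. Place as left child of bee.
Insert rat: rat > dog → go right; rat > ram → go right. Place as right child of ram.
Insert gnu: gnu > dog → go right; gnu < ram → go left; gnu < hen → go left. Place as left child of hen.
Insert hog: hog > dog → go right; hog < ram → go left; hog > hen → go right. Place as right child of hen.
Insert eel: eel > dog → go right; eel < ram → go left; eel < hen → go left; eel < gnu → go left. Place as left child of gnu.
Insert pug: pug > dog → go right; pug < ram → go left; pug > hen → go right; pug > hog → go right. Place as right child of hog.
Insert ant: ant < dog → go left; ant < boa → go left; ant < bee → go left; ant < bat → go left. Place as left child of bat.

bee cat hen rat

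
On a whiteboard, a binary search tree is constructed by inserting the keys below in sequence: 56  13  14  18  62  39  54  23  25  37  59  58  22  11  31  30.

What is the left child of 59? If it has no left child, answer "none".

56: root
13: left child of 56 (depth 1)
14: right child of 13 (depth 2)
18: right child of 14 (depth 3)
62: right child of 56 (depth 1)
39: right child of 18 (depth 4)
54: right child of 39 (depth 5)
23: left child of 39 (depth 5)
25: right child of 23 (depth 6)
37: right child of 25 (depth 7)
59: left child of 62 (depth 2)
58: left child of 59 (depth 3)
22: left child of 23 (depth 6)
11: left child of 13 (depth 2)
31: left child of 37 (depth 8)
30: left child of 31 (depth 9)

58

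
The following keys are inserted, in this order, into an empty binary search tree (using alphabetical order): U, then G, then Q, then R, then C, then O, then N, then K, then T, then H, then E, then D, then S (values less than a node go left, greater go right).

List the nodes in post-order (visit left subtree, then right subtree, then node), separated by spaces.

D E C H K N O S T R Q G U

Insert U: tree is empty, so U becomes the root.
Insert G: G < U → go left. Place as left child of U.
Insert Q: Q < U → go left; Q > G → go right. Place as right child of G.
Insert R: R < U → go left; R > G → go right; R > Q → go right. Place as right child of Q.
Insert C: C < U → go left; C < G → go left. Place as left child of G.
Insert O: O < U → go left; O > G → go right; O < Q → go left. Place as left child of Q.
Insert N: N < U → go left; N > G → go right; N < Q → go left; N < O → go left. Place as left child of O.
Insert K: K < U → go left; K > G → go right; K < Q → go left; K < O → go left; K < N → go left. Place as left child of N.
Insert T: T < U → go left; T > G → go right; T > Q → go right; T > R → go right. Place as right child of R.
Insert H: H < U → go left; H > G → go right; H < Q → go left; H < O → go left; H < N → go left; H < K → go left. Place as left child of K.
Insert E: E < U → go left; E < G → go left; E > C → go right. Place as right child of C.
Insert D: D < U → go left; D < G → go left; D > C → go right; D < E → go left. Place as left child of E.
Insert S: S < U → go left; S > G → go right; S > Q → go right; S > R → go right; S < T → go left. Place as left child of T.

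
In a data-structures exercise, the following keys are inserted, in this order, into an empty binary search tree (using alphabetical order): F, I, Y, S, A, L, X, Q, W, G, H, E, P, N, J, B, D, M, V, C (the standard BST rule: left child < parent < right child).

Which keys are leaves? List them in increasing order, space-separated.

Resulting structure (node: left, right):
  F: L=A, R=I
  I: L=G, R=Y
  Y: L=S, R=–
  S: L=L, R=X
  A: L=–, R=E
  L: L=J, R=Q
  X: L=W, R=–
  Q: L=P, R=–
  W: L=V, R=–
  G: L=–, R=H
  H: L=–, R=–
  E: L=B, R=–
  P: L=N, R=–
  N: L=M, R=–
  J: L=–, R=–
  B: L=–, R=D
  D: L=C, R=–
  M: L=–, R=–
  V: L=–, R=–
  C: L=–, R=–

C H J M V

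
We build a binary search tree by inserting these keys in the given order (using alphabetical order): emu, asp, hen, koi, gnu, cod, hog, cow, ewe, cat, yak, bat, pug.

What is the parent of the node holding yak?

koi

Insert emu: tree is empty, so emu becomes the root.
Insert asp: asp < emu → go left. Place as left child of emu.
Insert hen: hen > emu → go right. Place as right child of emu.
Insert koi: koi > emu → go right; koi > hen → go right. Place as right child of hen.
Insert gnu: gnu > emu → go right; gnu < hen → go left. Place as left child of hen.
Insert cod: cod < emu → go left; cod > asp → go right. Place as right child of asp.
Insert hog: hog > emu → go right; hog > hen → go right; hog < koi → go left. Place as left child of koi.
Insert cow: cow < emu → go left; cow > asp → go right; cow > cod → go right. Place as right child of cod.
Insert ewe: ewe > emu → go right; ewe < hen → go left; ewe < gnu → go left. Place as left child of gnu.
Insert cat: cat < emu → go left; cat > asp → go right; cat < cod → go left. Place as left child of cod.
Insert yak: yak > emu → go right; yak > hen → go right; yak > koi → go right. Place as right child of koi.
Insert bat: bat < emu → go left; bat > asp → go right; bat < cod → go left; bat < cat → go left. Place as left child of cat.
Insert pug: pug > emu → go right; pug > hen → go right; pug > koi → go right; pug < yak → go left. Place as left child of yak.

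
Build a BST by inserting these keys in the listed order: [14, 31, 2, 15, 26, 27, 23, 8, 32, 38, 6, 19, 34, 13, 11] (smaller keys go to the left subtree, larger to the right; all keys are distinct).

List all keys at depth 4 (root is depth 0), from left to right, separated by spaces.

11 23 27 34

Insert 14: tree is empty, so 14 becomes the root.
Insert 31: 31 > 14 → go right. Place as right child of 14.
Insert 2: 2 < 14 → go left. Place as left child of 14.
Insert 15: 15 > 14 → go right; 15 < 31 → go left. Place as left child of 31.
Insert 26: 26 > 14 → go right; 26 < 31 → go left; 26 > 15 → go right. Place as right child of 15.
Insert 27: 27 > 14 → go right; 27 < 31 → go left; 27 > 15 → go right; 27 > 26 → go right. Place as right child of 26.
Insert 23: 23 > 14 → go right; 23 < 31 → go left; 23 > 15 → go right; 23 < 26 → go left. Place as left child of 26.
Insert 8: 8 < 14 → go left; 8 > 2 → go right. Place as right child of 2.
Insert 32: 32 > 14 → go right; 32 > 31 → go right. Place as right child of 31.
Insert 38: 38 > 14 → go right; 38 > 31 → go right; 38 > 32 → go right. Place as right child of 32.
Insert 6: 6 < 14 → go left; 6 > 2 → go right; 6 < 8 → go left. Place as left child of 8.
Insert 19: 19 > 14 → go right; 19 < 31 → go left; 19 > 15 → go right; 19 < 26 → go left; 19 < 23 → go left. Place as left child of 23.
Insert 34: 34 > 14 → go right; 34 > 31 → go right; 34 > 32 → go right; 34 < 38 → go left. Place as left child of 38.
Insert 13: 13 < 14 → go left; 13 > 2 → go right; 13 > 8 → go right. Place as right child of 8.
Insert 11: 11 < 14 → go left; 11 > 2 → go right; 11 > 8 → go right; 11 < 13 → go left. Place as left child of 13.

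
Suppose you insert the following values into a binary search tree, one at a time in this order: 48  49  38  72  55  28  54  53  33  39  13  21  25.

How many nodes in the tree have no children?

Resulting structure (node: left, right):
  48: L=38, R=49
  49: L=–, R=72
  38: L=28, R=39
  72: L=55, R=–
  55: L=54, R=–
  28: L=13, R=33
  54: L=53, R=–
  53: L=–, R=–
  33: L=–, R=–
  39: L=–, R=–
  13: L=–, R=21
  21: L=–, R=25
  25: L=–, R=–

Leaves: 25, 33, 39, 53 — 4 in total.

4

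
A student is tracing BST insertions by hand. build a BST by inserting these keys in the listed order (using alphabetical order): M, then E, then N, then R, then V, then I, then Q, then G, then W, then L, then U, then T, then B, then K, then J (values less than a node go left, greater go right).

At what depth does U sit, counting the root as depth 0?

4

Resulting structure (node: left, right):
  M: L=E, R=N
  E: L=B, R=I
  N: L=–, R=R
  R: L=Q, R=V
  V: L=U, R=W
  I: L=G, R=L
  Q: L=–, R=–
  G: L=–, R=–
  W: L=–, R=–
  L: L=K, R=–
  U: L=T, R=–
  T: L=–, R=–
  B: L=–, R=–
  K: L=J, R=–
  J: L=–, R=–

Path to U: M → N → R → V → U, which is 4 edges.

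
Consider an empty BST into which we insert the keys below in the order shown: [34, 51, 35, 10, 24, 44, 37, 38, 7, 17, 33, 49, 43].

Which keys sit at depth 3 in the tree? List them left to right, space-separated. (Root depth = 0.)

34: root
51: right child of 34 (depth 1)
35: left child of 51 (depth 2)
10: left child of 34 (depth 1)
24: right child of 10 (depth 2)
44: right child of 35 (depth 3)
37: left child of 44 (depth 4)
38: right child of 37 (depth 5)
7: left child of 10 (depth 2)
17: left child of 24 (depth 3)
33: right child of 24 (depth 3)
49: right child of 44 (depth 4)
43: right child of 38 (depth 6)

17 33 44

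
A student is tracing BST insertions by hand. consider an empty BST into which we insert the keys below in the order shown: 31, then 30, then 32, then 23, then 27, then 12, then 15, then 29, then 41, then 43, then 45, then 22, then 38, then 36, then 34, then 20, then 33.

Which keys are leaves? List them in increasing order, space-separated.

31: root
30: left child of 31 (depth 1)
32: right child of 31 (depth 1)
23: left child of 30 (depth 2)
27: right child of 23 (depth 3)
12: left child of 23 (depth 3)
15: right child of 12 (depth 4)
29: right child of 27 (depth 4)
41: right child of 32 (depth 2)
43: right child of 41 (depth 3)
45: right child of 43 (depth 4)
22: right child of 15 (depth 5)
38: left child of 41 (depth 3)
36: left child of 38 (depth 4)
34: left child of 36 (depth 5)
20: left child of 22 (depth 6)
33: left child of 34 (depth 6)

20 29 33 45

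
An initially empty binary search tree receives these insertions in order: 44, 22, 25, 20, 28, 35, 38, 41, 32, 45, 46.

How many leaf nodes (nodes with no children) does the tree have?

44: root
22: left child of 44 (depth 1)
25: right child of 22 (depth 2)
20: left child of 22 (depth 2)
28: right child of 25 (depth 3)
35: right child of 28 (depth 4)
38: right child of 35 (depth 5)
41: right child of 38 (depth 6)
32: left child of 35 (depth 5)
45: right child of 44 (depth 1)
46: right child of 45 (depth 2)

Leaves: 20, 32, 41, 46 — 4 in total.

4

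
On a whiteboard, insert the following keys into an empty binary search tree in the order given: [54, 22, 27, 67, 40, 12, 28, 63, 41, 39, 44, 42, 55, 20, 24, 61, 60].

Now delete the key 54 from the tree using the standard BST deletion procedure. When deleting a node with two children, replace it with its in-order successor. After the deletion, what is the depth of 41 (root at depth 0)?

54: root
22: left child of 54 (depth 1)
27: right child of 22 (depth 2)
67: right child of 54 (depth 1)
40: right child of 27 (depth 3)
12: left child of 22 (depth 2)
28: left child of 40 (depth 4)
63: left child of 67 (depth 2)
41: right child of 40 (depth 4)
39: right child of 28 (depth 5)
44: right child of 41 (depth 5)
42: left child of 44 (depth 6)
55: left child of 63 (depth 3)
20: right child of 12 (depth 3)
24: left child of 27 (depth 3)
61: right child of 55 (depth 4)
60: left child of 61 (depth 5)

Delete 54 (two children — replace with in-order successor).
After deletion, path to 41: 55 → 22 → 27 → 40 → 41.

4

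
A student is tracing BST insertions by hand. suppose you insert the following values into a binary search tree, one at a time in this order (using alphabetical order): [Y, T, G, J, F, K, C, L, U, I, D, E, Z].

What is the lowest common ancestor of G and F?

G

Insert Y: tree is empty, so Y becomes the root.
Insert T: T < Y → go left. Place as left child of Y.
Insert G: G < Y → go left; G < T → go left. Place as left child of T.
Insert J: J < Y → go left; J < T → go left; J > G → go right. Place as right child of G.
Insert F: F < Y → go left; F < T → go left; F < G → go left. Place as left child of G.
Insert K: K < Y → go left; K < T → go left; K > G → go right; K > J → go right. Place as right child of J.
Insert C: C < Y → go left; C < T → go left; C < G → go left; C < F → go left. Place as left child of F.
Insert L: L < Y → go left; L < T → go left; L > G → go right; L > J → go right; L > K → go right. Place as right child of K.
Insert U: U < Y → go left; U > T → go right. Place as right child of T.
Insert I: I < Y → go left; I < T → go left; I > G → go right; I < J → go left. Place as left child of J.
Insert D: D < Y → go left; D < T → go left; D < G → go left; D < F → go left; D > C → go right. Place as right child of C.
Insert E: E < Y → go left; E < T → go left; E < G → go left; E < F → go left; E > C → go right; E > D → go right. Place as right child of D.
Insert Z: Z > Y → go right. Place as right child of Y.

Path to G: Y → T → G
Path to F: Y → T → G → F
G lies on both paths and is an ancestor of the other node.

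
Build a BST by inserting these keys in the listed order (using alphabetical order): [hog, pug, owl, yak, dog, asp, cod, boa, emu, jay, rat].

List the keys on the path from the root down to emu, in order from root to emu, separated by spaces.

hog dog emu

hog: root
pug: right child of hog (depth 1)
owl: left child of pug (depth 2)
yak: right child of pug (depth 2)
dog: left child of hog (depth 1)
asp: left child of dog (depth 2)
cod: right child of asp (depth 3)
boa: left child of cod (depth 4)
emu: right child of dog (depth 2)
jay: left child of owl (depth 3)
rat: left child of yak (depth 3)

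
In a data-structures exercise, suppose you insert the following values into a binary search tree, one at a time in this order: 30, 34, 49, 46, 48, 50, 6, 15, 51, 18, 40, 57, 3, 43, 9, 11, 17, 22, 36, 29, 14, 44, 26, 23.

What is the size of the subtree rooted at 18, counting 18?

30: root
34: right child of 30 (depth 1)
49: right child of 34 (depth 2)
46: left child of 49 (depth 3)
48: right child of 46 (depth 4)
50: right child of 49 (depth 3)
6: left child of 30 (depth 1)
15: right child of 6 (depth 2)
51: right child of 50 (depth 4)
18: right child of 15 (depth 3)
40: left child of 46 (depth 4)
57: right child of 51 (depth 5)
3: left child of 6 (depth 2)
43: right child of 40 (depth 5)
9: left child of 15 (depth 3)
11: right child of 9 (depth 4)
17: left child of 18 (depth 4)
22: right child of 18 (depth 4)
36: left child of 40 (depth 5)
29: right child of 22 (depth 5)
14: right child of 11 (depth 5)
44: right child of 43 (depth 6)
26: left child of 29 (depth 6)
23: left child of 26 (depth 7)

Subtree rooted at 18 contains: 18, 17, 22, 29, 26, 23 — 6 nodes.

6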